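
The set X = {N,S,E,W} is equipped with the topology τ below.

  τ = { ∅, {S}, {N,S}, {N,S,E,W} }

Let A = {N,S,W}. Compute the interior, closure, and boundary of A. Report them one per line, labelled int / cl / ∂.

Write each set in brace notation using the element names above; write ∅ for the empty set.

opens ⊆ A: ∅, {S}, {N,S}; union → int = {N,S}
complement {E}; its interior ∅; cl(A) = X∖∅ = {N,S,E,W}
boundary = {N,S,E,W} ∖ {N,S} = {E,W}

int(A) = {N,S}
cl(A)  = {N,S,E,W}
∂A     = {E,W}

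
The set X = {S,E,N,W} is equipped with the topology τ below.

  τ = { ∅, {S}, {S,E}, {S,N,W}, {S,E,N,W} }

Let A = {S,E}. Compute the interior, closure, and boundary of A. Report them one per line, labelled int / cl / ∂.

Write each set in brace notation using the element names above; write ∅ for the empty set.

int(A) = {S,E}
cl(A)  = {S,E,N,W}
∂A     = {N,W}

opens ⊆ A: ∅, {S}, {S,E}; union → int = {S,E}
complement {N,W}; its interior ∅; cl(A) = X∖∅ = {S,E,N,W}
boundary = {S,E,N,W} ∖ {S,E} = {N,W}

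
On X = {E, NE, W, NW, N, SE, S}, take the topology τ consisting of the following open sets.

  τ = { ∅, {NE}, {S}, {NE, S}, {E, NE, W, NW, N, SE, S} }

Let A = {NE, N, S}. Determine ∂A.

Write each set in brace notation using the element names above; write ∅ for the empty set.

opens ⊆ A: ∅, {NE}, {S}, {NE, S}; union → int = {NE, S}
complement {E, W, NW, SE}; its interior ∅; cl(A) = X∖∅ = {E, NE, W, NW, N, SE, S}
boundary = {E, NE, W, NW, N, SE, S} ∖ {NE, S} = {E, W, NW, N, SE}

{E, W, NW, N, SE}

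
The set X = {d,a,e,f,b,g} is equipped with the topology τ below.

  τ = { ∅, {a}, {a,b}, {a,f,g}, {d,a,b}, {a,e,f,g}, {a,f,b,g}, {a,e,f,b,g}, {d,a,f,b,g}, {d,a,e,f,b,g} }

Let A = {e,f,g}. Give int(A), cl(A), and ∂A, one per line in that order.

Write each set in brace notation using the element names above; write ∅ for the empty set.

int(A) = ∅
cl(A)  = {e,f,g}
∂A     = {e,f,g}

U open, U⊆A: ∅. int(A) = ⋃ = ∅
X∖A={d,a,b}, int(X∖A)={d,a,b}, hence cl(A)={e,f,g}
∂A: remove int from cl → {e,f,g}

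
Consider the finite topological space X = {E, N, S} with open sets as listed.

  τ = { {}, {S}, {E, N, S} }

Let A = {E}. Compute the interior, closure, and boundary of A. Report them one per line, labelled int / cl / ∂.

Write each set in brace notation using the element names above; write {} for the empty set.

int(A) = {}
cl(A)  = {E, N}
∂A     = {E, N}

interior: largest open inside A is {} (from {})
cl via duality: int({N, S}) = {S}, so X∖{S} = {E, N}
cl∖int = {E, N}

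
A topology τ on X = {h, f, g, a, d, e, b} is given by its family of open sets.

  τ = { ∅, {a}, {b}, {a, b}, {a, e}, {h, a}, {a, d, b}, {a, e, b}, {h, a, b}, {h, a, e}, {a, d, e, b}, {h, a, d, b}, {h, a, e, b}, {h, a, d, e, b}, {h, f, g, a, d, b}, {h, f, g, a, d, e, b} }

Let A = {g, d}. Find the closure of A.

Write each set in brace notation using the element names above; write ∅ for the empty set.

{f, g, d}

cl via duality: int({h, f, a, e, b}) = {h, a, e, b}, so X∖{h, a, e, b} = {f, g, d}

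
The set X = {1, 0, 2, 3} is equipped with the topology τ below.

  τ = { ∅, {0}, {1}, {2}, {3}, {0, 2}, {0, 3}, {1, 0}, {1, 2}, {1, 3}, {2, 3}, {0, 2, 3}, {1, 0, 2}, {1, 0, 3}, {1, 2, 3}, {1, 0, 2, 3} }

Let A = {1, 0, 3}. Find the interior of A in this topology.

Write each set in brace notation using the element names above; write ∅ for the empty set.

opens ⊆ A: ∅, {0}, {1}, {3}, {1, 3}, {1, 0}, {0, 3}, {1, 0, 3}; union → int = {1, 0, 3}

{1, 0, 3}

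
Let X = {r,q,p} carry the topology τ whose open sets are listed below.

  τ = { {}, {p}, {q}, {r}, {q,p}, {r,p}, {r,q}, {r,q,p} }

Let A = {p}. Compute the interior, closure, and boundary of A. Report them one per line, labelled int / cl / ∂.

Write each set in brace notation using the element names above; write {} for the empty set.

U open, U⊆A: {}, {p}. int(A) = ⋃ = {p}
X∖A={r,q}, int(X∖A)={r,q}, hence cl(A)={p}
∂A: remove int from cl → {}

int(A) = {p}
cl(A)  = {p}
∂A     = {}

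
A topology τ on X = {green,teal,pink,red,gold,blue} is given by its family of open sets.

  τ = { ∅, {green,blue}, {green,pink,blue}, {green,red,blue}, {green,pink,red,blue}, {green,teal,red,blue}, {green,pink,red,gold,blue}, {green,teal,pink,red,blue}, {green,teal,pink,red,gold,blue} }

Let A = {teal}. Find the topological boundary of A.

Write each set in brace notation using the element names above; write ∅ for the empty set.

{teal}

U open, U⊆A: ∅. int(A) = ⋃ = ∅
X∖A={green,pink,red,gold,blue}, int(X∖A)={green,pink,red,gold,blue}, hence cl(A)={teal}
∂A: remove int from cl → {teal}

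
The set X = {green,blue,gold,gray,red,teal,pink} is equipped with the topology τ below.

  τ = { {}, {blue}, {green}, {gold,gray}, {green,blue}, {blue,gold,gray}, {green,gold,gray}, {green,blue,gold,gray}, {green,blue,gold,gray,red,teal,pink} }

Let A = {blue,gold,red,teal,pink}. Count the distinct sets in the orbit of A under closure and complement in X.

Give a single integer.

10

X∖A={green,gray}, int(X∖A)={green}, hence cl(A)={blue,gold,gray,red,teal,pink}
Orbit (k=closure, c=complement):
  1. A     = {blue,gold,red,teal,pink}
  2. kA    = {blue,gold,gray,red,teal,pink}
  3. cA    = {green,gray}
  4. ckA   = {green}
  5. kcA   = {green,gold,gray,red,teal,pink}
  6. kckA  = {green,red,teal,pink}
  7. ckcA  = {blue}
  8. ckckA = {blue,gold,gray}
  9. kckcA = {blue,red,teal,pink}
  10. ckckcA = {green,gold,gray}
(closed under both — stop)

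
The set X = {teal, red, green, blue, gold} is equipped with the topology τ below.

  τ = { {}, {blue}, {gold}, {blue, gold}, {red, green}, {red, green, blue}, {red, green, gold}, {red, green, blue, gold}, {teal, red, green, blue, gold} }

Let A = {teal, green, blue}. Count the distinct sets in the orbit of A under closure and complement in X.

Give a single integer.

10

complement {red, gold}; its interior {gold}; cl(A) = X∖{gold} = {teal, red, green, blue}
With k = closure, c = complement:
  1. A     = {teal, green, blue}
  2. kA    = {teal, red, green, blue}
  3. cA    = {red, gold}
  4. ckA   = {gold}
  5. kcA   = {teal, red, green, gold}
  6. kckA  = {teal, gold}
  7. ckcA  = {blue}
  8. ckckA = {red, green, blue}
  9. kckcA = {teal, blue}
  10. ckckcA = {red, green, gold}
k, c of each give nothing new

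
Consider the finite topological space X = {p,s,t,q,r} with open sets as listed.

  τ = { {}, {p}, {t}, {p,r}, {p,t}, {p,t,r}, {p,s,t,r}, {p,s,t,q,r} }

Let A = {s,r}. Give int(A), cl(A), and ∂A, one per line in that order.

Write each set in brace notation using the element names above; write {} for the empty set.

opens ⊆ A: {}; union → int = {}
complement {p,t,q}; its interior {p,t}; cl(A) = X∖{p,t} = {s,q,r}
boundary = {s,q,r} ∖ {} = {s,q,r}

int(A) = {}
cl(A)  = {s,q,r}
∂A     = {s,q,r}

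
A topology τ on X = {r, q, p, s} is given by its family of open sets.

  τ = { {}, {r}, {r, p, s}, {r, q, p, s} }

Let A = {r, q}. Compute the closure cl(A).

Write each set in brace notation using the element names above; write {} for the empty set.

{r, q, p, s}

complement {p, s}; its interior {}; cl(A) = X∖{} = {r, q, p, s}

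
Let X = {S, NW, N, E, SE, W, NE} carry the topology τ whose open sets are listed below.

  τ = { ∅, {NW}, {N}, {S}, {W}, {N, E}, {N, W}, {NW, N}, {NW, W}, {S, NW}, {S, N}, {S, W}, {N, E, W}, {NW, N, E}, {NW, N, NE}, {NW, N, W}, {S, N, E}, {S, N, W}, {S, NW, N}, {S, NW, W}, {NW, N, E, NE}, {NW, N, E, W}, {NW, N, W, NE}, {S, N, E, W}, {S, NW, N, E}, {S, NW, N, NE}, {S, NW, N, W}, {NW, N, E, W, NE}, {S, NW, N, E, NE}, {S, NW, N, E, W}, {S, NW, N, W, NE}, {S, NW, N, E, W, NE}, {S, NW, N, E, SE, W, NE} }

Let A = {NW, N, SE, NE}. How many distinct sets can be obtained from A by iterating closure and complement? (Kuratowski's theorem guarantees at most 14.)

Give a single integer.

8

complement {S, E, W}; its interior {S, W}; cl(A) = X∖{S, W} = {NW, N, E, SE, NE}
With k = closure, c = complement:
  1. A     = {NW, N, SE, NE}
  2. kA    = {NW, N, E, SE, NE}
  3. cA    = {S, E, W}
  4. ckA   = {S, W}
  5. kcA   = {S, E, SE, W}
  6. kckA  = {S, SE, W}
  7. ckcA  = {NW, N, NE}
  8. ckckA = {NW, N, E, NE}
k, c of each give nothing new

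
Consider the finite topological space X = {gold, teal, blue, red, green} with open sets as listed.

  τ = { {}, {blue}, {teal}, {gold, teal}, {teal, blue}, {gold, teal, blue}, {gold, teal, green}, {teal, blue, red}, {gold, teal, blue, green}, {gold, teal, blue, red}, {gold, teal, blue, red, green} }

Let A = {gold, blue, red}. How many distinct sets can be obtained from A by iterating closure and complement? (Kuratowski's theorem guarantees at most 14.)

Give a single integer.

complement {teal, green}; its interior {teal}; cl(A) = X∖{teal} = {gold, blue, red, green}
With k = closure, c = complement:
  1. A     = {gold, blue, red}
  2. kA    = {gold, blue, red, green}
  3. cA    = {teal, green}
  4. ckA   = {teal}
  5. kcA   = {gold, teal, red, green}
  6. ckcA  = {blue}
  7. kckcA = {blue, red}
  8. ckckcA = {gold, teal, green}
k, c of each give nothing new

8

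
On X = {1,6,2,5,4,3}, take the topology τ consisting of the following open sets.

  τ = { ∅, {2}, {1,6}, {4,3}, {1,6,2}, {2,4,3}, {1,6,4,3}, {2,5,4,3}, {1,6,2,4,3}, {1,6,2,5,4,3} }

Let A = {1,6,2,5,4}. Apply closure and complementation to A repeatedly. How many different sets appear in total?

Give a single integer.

8

complement {3}; its interior ∅; cl(A) = X∖∅ = {1,6,2,5,4,3}
With k = closure, c = complement:
  1. A     = {1,6,2,5,4}
  2. kA    = {1,6,2,5,4,3}
  3. cA    = {3}
  4. ckA   = ∅
  5. kcA   = {5,4,3}
  6. ckcA  = {1,6,2}
  7. kckcA = {1,6,2,5}
  8. ckckcA = {4,3}
k, c of each give nothing new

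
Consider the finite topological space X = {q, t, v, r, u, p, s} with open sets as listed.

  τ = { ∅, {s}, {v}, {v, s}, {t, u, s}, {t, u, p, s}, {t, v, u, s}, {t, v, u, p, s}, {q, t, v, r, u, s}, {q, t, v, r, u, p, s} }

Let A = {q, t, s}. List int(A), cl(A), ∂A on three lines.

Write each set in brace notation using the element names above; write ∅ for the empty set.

open subsets of A: ∅, {s}; so int(A) = {s}
closure: X∖int(X∖A) = X∖{v} = {q, t, r, u, p, s}
∂A = {q, t, r, u, p, s} minus {s} = {q, t, r, u, p}

int(A) = {s}
cl(A)  = {q, t, r, u, p, s}
∂A     = {q, t, r, u, p}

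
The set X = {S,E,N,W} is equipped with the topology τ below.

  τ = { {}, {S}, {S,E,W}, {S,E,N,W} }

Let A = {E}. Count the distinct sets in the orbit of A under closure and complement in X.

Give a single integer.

6

closure: X∖int(X∖A) = X∖{S} = {E,N,W}
Let k=closure and c=complement:
  1. A     = {E}
  2. kA    = {E,N,W}
  3. cA    = {S,N,W}
  4. ckA   = {S}
  5. kcA   = {S,E,N,W}
  6. ckcA  = {}
— saturated at 6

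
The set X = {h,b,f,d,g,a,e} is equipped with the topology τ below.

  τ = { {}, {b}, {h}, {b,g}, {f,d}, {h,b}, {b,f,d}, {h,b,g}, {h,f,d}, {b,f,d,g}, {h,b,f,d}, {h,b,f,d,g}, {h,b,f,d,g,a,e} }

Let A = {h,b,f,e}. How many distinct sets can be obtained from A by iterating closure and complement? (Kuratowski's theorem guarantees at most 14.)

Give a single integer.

cl via duality: int({d,g,a}) = {}, so X∖{} = {h,b,f,d,g,a,e}
Write k for closure, c for complement:
  1. A     = {h,b,f,e}
  2. kA    = {h,b,f,d,g,a,e}
  3. cA    = {d,g,a}
  4. ckA   = {}
  5. kcA   = {f,d,g,a,e}
  6. ckcA  = {h,b}
  7. kckcA = {h,b,g,a,e}
  8. ckckcA = {f,d}
  9. kckckcA = {f,d,a,e}
  10. ckckckcA = {h,b,g}
applying k or c yields no new set

10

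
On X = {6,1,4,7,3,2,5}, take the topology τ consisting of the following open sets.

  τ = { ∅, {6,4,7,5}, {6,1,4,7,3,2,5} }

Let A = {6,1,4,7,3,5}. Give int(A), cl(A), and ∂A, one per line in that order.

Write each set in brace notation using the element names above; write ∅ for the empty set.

int(A) = {6,4,7,5}
cl(A)  = {6,1,4,7,3,2,5}
∂A     = {1,3,2}

open subsets of A: ∅, {6,4,7,5}; so int(A) = {6,4,7,5}
closure: X∖int(X∖A) = X∖∅ = {6,1,4,7,3,2,5}
∂A = {6,1,4,7,3,2,5} minus {6,4,7,5} = {1,3,2}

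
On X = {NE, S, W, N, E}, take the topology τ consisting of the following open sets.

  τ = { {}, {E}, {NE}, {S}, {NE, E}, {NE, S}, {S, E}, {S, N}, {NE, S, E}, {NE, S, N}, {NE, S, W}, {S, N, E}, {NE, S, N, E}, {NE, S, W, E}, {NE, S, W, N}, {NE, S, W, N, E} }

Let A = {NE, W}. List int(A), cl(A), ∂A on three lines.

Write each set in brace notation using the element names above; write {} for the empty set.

int(A) = {NE}
cl(A)  = {NE, W}
∂A     = {W}

open subsets of A: {}, {NE}; so int(A) = {NE}
closure: X∖int(X∖A) = X∖{S, N, E} = {NE, W}
∂A = {NE, W} minus {NE} = {W}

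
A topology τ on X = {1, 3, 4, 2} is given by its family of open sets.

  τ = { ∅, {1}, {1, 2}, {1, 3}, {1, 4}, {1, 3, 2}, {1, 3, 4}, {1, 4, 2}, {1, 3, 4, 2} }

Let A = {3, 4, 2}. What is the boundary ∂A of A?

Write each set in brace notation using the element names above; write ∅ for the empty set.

{3, 4, 2}

open subsets of A: ∅; so int(A) = ∅
closure: X∖int(X∖A) = X∖{1} = {3, 4, 2}
∂A = {3, 4, 2} minus ∅ = {3, 4, 2}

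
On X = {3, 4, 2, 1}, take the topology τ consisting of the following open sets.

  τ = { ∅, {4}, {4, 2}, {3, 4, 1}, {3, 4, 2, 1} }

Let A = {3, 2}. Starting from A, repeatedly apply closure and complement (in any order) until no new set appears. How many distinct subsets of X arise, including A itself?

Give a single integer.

6

complement {4, 1}; its interior {4}; cl(A) = X∖{4} = {3, 2, 1}
With k = closure, c = complement:
  1. A     = {3, 2}
  2. kA    = {3, 2, 1}
  3. cA    = {4, 1}
  4. ckA   = {4}
  5. kcA   = {3, 4, 2, 1}
  6. ckcA  = ∅
k, c of each give nothing new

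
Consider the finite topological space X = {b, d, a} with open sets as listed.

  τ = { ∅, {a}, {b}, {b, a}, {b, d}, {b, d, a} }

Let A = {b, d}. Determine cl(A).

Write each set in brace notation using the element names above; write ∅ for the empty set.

{b, d}

complement {a}; its interior {a}; cl(A) = X∖{a} = {b, d}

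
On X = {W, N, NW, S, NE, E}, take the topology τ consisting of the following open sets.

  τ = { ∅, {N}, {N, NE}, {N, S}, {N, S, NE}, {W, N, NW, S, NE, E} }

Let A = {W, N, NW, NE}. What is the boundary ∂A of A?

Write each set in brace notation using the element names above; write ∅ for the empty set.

{W, NW, S, E}

U open, U⊆A: ∅, {N}, {N, NE}. int(A) = ⋃ = {N, NE}
X∖A={S, E}, int(X∖A)=∅, hence cl(A)={W, N, NW, S, NE, E}
∂A: remove int from cl → {W, NW, S, E}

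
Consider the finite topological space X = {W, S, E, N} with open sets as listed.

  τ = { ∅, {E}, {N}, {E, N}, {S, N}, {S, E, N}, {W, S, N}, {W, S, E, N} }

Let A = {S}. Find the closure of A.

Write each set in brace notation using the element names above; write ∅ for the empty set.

{W, S}

cl via duality: int({W, E, N}) = {E, N}, so X∖{E, N} = {W, S}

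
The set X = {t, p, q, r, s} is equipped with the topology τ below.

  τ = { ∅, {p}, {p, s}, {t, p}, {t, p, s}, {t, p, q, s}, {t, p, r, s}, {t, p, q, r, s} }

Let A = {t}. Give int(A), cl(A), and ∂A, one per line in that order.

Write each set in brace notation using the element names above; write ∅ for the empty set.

opens ⊆ A: ∅; union → int = ∅
complement {p, q, r, s}; its interior {p, s}; cl(A) = X∖{p, s} = {t, q, r}
boundary = {t, q, r} ∖ ∅ = {t, q, r}

int(A) = ∅
cl(A)  = {t, q, r}
∂A     = {t, q, r}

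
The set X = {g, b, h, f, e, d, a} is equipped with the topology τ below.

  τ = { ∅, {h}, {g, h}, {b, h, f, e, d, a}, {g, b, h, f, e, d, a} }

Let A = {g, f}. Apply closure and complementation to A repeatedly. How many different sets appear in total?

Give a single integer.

6

closure: X∖int(X∖A) = X∖{h} = {g, b, f, e, d, a}
Let k=closure and c=complement:
  1. A     = {g, f}
  2. kA    = {g, b, f, e, d, a}
  3. cA    = {b, h, e, d, a}
  4. ckA   = {h}
  5. kcA   = {g, b, h, f, e, d, a}
  6. ckcA  = ∅
— saturated at 6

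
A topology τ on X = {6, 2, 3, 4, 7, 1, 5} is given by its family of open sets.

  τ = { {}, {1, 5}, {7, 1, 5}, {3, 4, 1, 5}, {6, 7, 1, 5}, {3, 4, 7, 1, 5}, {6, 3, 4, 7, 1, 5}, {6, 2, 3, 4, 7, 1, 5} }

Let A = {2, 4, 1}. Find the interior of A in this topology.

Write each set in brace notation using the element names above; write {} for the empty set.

{}

opens ⊆ A: {}; union → int = {}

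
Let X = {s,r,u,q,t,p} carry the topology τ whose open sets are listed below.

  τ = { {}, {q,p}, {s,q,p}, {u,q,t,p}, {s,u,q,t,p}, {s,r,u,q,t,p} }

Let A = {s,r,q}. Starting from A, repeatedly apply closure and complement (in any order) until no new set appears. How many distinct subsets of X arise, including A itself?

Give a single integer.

4

X∖A={u,t,p}, int(X∖A)={}, hence cl(A)={s,r,u,q,t,p}
Orbit (k=closure, c=complement):
  1. A     = {s,r,q}
  2. kA    = {s,r,u,q,t,p}
  3. cA    = {u,t,p}
  4. ckA   = {}
(closed under both — stop)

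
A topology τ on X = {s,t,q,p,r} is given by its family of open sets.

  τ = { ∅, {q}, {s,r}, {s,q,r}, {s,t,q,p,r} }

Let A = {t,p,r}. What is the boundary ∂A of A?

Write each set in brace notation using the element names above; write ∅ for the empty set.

{s,t,p,r}

open subsets of A: ∅; so int(A) = ∅
closure: X∖int(X∖A) = X∖{q} = {s,t,p,r}
∂A = {s,t,p,r} minus ∅ = {s,t,p,r}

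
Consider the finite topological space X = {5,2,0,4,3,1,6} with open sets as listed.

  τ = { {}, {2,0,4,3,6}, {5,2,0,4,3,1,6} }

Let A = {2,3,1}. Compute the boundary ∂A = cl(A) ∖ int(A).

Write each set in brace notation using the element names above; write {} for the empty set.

{5,2,0,4,3,1,6}

U open, U⊆A: {}. int(A) = ⋃ = {}
X∖A={5,0,4,6}, int(X∖A)={}, hence cl(A)={5,2,0,4,3,1,6}
∂A: remove int from cl → {5,2,0,4,3,1,6}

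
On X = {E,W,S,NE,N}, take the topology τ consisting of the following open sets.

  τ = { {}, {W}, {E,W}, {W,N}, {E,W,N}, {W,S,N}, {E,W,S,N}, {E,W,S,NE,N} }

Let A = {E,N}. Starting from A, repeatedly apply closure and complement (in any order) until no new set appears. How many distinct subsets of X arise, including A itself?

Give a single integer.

cl via duality: int({W,S,NE}) = {W}, so X∖{W} = {E,S,NE,N}
Write k for closure, c for complement:
  1. A     = {E,N}
  2. kA    = {E,S,NE,N}
  3. cA    = {W,S,NE}
  4. ckA   = {W}
  5. kcA   = {E,W,S,NE,N}
  6. ckcA  = {}
applying k or c yields no new set

6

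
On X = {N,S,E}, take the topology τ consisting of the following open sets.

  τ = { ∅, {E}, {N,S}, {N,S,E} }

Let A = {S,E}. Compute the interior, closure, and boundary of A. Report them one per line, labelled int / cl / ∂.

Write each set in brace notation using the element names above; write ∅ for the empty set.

U open, U⊆A: ∅, {E}. int(A) = ⋃ = {E}
X∖A={N}, int(X∖A)=∅, hence cl(A)={N,S,E}
∂A: remove int from cl → {N,S}

int(A) = {E}
cl(A)  = {N,S,E}
∂A     = {N,S}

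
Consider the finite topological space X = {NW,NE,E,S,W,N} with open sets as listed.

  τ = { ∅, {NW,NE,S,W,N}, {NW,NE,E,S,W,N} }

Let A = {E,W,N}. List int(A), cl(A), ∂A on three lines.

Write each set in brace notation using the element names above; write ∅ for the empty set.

int(A) = ∅
cl(A)  = {NW,NE,E,S,W,N}
∂A     = {NW,NE,E,S,W,N}

opens ⊆ A: ∅; union → int = ∅
complement {NW,NE,S}; its interior ∅; cl(A) = X∖∅ = {NW,NE,E,S,W,N}
boundary = {NW,NE,E,S,W,N} ∖ ∅ = {NW,NE,E,S,W,N}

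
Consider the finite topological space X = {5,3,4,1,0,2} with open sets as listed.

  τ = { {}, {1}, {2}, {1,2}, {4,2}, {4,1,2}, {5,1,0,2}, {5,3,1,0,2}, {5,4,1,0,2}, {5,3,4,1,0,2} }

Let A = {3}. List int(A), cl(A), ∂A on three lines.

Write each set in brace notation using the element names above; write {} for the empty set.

open subsets of A: {}; so int(A) = {}
closure: X∖int(X∖A) = X∖{5,4,1,0,2} = {3}
∂A = {3} minus {} = {3}

int(A) = {}
cl(A)  = {3}
∂A     = {3}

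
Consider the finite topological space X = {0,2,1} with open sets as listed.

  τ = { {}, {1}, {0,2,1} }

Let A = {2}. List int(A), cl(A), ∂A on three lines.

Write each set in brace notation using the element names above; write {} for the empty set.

int(A) = {}
cl(A)  = {0,2}
∂A     = {0,2}

open subsets of A: {}; so int(A) = {}
closure: X∖int(X∖A) = X∖{1} = {0,2}
∂A = {0,2} minus {} = {0,2}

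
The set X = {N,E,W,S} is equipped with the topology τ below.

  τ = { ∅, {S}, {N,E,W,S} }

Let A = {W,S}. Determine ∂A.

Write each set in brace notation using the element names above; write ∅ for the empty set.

interior: largest open inside A is {S} (from ∅, {S})
cl via duality: int({N,E}) = ∅, so X∖∅ = {N,E,W,S}
cl∖int = {N,E,W}

{N,E,W}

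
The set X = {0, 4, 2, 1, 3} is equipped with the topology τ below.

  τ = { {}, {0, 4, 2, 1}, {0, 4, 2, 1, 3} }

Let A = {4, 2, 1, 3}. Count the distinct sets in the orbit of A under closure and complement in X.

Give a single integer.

4

complement {0}; its interior {}; cl(A) = X∖{} = {0, 4, 2, 1, 3}
With k = closure, c = complement:
  1. A     = {4, 2, 1, 3}
  2. kA    = {0, 4, 2, 1, 3}
  3. cA    = {0}
  4. ckA   = {}
k, c of each give nothing new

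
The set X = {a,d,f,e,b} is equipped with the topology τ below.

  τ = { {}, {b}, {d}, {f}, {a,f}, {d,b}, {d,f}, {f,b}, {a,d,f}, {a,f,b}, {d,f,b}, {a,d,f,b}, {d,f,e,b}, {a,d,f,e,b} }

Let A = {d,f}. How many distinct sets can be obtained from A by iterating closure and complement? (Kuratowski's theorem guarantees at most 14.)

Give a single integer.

complement {a,e,b}; its interior {b}; cl(A) = X∖{b} = {a,d,f,e}
With k = closure, c = complement:
  1. A     = {d,f}
  2. kA    = {a,d,f,e}
  3. cA    = {a,e,b}
  4. ckA   = {b}
  5. kckA  = {e,b}
  6. ckckA = {a,d,f}
k, c of each give nothing new

6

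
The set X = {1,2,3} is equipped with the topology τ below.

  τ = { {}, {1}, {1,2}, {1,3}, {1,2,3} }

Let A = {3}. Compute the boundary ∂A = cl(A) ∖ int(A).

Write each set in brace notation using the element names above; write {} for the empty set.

U open, U⊆A: {}. int(A) = ⋃ = {}
X∖A={1,2}, int(X∖A)={1,2}, hence cl(A)={3}
∂A: remove int from cl → {3}

{3}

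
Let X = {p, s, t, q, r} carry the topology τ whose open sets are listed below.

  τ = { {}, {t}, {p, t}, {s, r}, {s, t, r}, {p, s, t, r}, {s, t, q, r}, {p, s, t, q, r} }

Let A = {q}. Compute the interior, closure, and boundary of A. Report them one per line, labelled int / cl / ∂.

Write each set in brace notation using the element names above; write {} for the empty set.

int(A) = {}
cl(A)  = {q}
∂A     = {q}

open subsets of A: {}; so int(A) = {}
closure: X∖int(X∖A) = X∖{p, s, t, r} = {q}
∂A = {q} minus {} = {q}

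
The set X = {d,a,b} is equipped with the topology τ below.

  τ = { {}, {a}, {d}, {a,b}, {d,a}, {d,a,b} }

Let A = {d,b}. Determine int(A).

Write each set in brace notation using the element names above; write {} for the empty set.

U open, U⊆A: {}, {d}. int(A) = ⋃ = {d}

{d}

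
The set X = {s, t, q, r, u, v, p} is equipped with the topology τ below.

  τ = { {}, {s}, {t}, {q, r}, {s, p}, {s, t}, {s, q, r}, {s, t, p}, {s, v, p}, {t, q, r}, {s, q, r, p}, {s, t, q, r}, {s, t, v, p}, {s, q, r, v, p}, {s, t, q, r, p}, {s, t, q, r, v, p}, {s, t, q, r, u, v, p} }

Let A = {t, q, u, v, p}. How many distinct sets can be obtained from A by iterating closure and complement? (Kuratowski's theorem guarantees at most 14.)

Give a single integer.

complement {s, r}; its interior {s}; cl(A) = X∖{s} = {t, q, r, u, v, p}
With k = closure, c = complement:
  1. A     = {t, q, u, v, p}
  2. kA    = {t, q, r, u, v, p}
  3. cA    = {s, r}
  4. ckA   = {s}
  5. kcA   = {s, q, r, u, v, p}
  6. kckA  = {s, u, v, p}
  7. ckcA  = {t}
  8. ckckA = {t, q, r}
  9. kckcA = {t, u}
  10. kckckA = {t, q, r, u}
  11. ckckcA = {s, q, r, v, p}
  12. ckckckA = {s, v, p}
k, c of each give nothing new

12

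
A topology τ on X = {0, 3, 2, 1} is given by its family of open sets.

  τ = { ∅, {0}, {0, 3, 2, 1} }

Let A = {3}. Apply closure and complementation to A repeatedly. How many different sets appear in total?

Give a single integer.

6

cl via duality: int({0, 2, 1}) = {0}, so X∖{0} = {3, 2, 1}
Write k for closure, c for complement:
  1. A     = {3}
  2. kA    = {3, 2, 1}
  3. cA    = {0, 2, 1}
  4. ckA   = {0}
  5. kcA   = {0, 3, 2, 1}
  6. ckcA  = ∅
applying k or c yields no new set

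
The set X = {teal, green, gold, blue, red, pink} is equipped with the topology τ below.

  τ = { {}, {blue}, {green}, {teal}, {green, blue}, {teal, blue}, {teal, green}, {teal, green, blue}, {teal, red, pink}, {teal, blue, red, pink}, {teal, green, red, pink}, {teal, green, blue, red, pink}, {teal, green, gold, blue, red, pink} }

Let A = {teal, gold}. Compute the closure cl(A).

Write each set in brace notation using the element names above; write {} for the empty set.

cl via duality: int({green, blue, red, pink}) = {green, blue}, so X∖{green, blue} = {teal, gold, red, pink}

{teal, gold, red, pink}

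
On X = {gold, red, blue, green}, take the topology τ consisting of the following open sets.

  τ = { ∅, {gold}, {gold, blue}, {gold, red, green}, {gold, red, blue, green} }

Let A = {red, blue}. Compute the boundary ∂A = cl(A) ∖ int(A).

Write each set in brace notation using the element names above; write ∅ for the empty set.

open subsets of A: ∅; so int(A) = ∅
closure: X∖int(X∖A) = X∖{gold} = {red, blue, green}
∂A = {red, blue, green} minus ∅ = {red, blue, green}

{red, blue, green}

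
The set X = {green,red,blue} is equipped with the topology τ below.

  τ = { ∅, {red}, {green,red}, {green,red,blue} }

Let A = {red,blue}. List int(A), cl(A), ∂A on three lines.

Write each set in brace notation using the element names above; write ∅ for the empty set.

U open, U⊆A: ∅, {red}. int(A) = ⋃ = {red}
X∖A={green}, int(X∖A)=∅, hence cl(A)={green,red,blue}
∂A: remove int from cl → {green,blue}

int(A) = {red}
cl(A)  = {green,red,blue}
∂A     = {green,blue}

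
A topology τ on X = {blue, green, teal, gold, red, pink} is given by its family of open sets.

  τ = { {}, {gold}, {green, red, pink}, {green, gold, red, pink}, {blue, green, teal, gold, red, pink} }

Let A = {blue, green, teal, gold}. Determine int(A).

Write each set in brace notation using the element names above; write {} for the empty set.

open subsets of A: {}, {gold}; so int(A) = {gold}

{gold}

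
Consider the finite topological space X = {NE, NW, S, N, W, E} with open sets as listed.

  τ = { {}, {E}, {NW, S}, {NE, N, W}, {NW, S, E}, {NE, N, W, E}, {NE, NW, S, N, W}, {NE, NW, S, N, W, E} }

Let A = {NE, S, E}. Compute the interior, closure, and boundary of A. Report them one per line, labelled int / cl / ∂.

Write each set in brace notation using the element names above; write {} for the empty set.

int(A) = {E}
cl(A)  = {NE, NW, S, N, W, E}
∂A     = {NE, NW, S, N, W}

U open, U⊆A: {}, {E}. int(A) = ⋃ = {E}
X∖A={NW, N, W}, int(X∖A)={}, hence cl(A)={NE, NW, S, N, W, E}
∂A: remove int from cl → {NE, NW, S, N, W}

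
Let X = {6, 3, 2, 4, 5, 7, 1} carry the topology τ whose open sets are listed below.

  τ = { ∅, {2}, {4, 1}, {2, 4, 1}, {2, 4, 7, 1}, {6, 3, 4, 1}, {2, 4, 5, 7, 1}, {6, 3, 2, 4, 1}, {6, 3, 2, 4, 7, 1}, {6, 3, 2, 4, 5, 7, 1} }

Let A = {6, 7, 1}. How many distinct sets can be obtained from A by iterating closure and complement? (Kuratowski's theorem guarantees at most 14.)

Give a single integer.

8

complement {3, 2, 4, 5}; its interior {2}; cl(A) = X∖{2} = {6, 3, 4, 5, 7, 1}
With k = closure, c = complement:
  1. A     = {6, 7, 1}
  2. kA    = {6, 3, 4, 5, 7, 1}
  3. cA    = {3, 2, 4, 5}
  4. ckA   = {2}
  5. kcA   = {6, 3, 2, 4, 5, 7, 1}
  6. kckA  = {2, 5, 7}
  7. ckcA  = ∅
  8. ckckA = {6, 3, 4, 1}
k, c of each give nothing new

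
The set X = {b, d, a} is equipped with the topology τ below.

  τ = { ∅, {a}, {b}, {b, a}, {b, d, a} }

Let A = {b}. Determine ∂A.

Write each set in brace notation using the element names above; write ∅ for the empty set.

opens ⊆ A: ∅, {b}; union → int = {b}
complement {d, a}; its interior {a}; cl(A) = X∖{a} = {b, d}
boundary = {b, d} ∖ {b} = {d}

{d}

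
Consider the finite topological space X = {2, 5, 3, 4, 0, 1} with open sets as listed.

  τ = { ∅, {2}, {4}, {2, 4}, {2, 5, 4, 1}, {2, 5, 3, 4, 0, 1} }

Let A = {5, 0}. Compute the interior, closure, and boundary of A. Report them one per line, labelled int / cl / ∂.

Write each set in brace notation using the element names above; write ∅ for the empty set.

int(A) = ∅
cl(A)  = {5, 3, 0, 1}
∂A     = {5, 3, 0, 1}

open subsets of A: ∅; so int(A) = ∅
closure: X∖int(X∖A) = X∖{2, 4} = {5, 3, 0, 1}
∂A = {5, 3, 0, 1} minus ∅ = {5, 3, 0, 1}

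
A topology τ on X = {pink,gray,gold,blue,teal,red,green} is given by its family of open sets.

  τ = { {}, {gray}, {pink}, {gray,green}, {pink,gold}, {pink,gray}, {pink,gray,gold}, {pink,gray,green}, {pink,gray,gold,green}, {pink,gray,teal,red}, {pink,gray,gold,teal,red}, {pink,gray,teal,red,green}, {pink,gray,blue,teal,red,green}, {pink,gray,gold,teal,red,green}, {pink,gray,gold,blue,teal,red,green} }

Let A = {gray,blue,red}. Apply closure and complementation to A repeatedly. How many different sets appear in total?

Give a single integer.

8

X∖A={pink,gold,teal,green}, int(X∖A)={pink,gold}, hence cl(A)={gray,blue,teal,red,green}
Orbit (k=closure, c=complement):
  1. A     = {gray,blue,red}
  2. kA    = {gray,blue,teal,red,green}
  3. cA    = {pink,gold,teal,green}
  4. ckA   = {pink,gold}
  5. kcA   = {pink,gold,blue,teal,red,green}
  6. kckA  = {pink,gold,blue,teal,red}
  7. ckcA  = {gray}
  8. ckckA = {gray,green}
(closed under both — stop)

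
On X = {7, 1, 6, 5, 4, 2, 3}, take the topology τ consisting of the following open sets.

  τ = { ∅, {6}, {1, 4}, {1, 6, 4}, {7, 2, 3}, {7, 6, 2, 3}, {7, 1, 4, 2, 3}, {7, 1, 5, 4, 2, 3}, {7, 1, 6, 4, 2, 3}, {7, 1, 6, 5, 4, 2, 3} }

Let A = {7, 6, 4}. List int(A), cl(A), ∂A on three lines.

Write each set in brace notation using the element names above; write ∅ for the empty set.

opens ⊆ A: ∅, {6}; union → int = {6}
complement {1, 5, 2, 3}; its interior ∅; cl(A) = X∖∅ = {7, 1, 6, 5, 4, 2, 3}
boundary = {7, 1, 6, 5, 4, 2, 3} ∖ {6} = {7, 1, 5, 4, 2, 3}

int(A) = {6}
cl(A)  = {7, 1, 6, 5, 4, 2, 3}
∂A     = {7, 1, 5, 4, 2, 3}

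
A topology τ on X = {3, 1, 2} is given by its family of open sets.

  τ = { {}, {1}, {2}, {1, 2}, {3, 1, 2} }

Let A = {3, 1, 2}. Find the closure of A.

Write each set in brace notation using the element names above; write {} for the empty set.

closure: X∖int(X∖A) = X∖{} = {3, 1, 2}

{3, 1, 2}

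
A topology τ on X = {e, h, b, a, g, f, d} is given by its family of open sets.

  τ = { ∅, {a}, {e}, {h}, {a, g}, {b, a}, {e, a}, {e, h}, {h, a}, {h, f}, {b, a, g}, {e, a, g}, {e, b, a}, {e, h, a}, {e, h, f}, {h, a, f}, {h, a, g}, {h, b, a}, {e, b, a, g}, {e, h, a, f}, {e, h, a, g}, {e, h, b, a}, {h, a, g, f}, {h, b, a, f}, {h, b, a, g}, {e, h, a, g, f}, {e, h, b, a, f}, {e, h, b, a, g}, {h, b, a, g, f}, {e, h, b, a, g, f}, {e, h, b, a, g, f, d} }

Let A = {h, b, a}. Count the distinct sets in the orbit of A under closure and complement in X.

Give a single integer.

cl via duality: int({e, g, f, d}) = {e}, so X∖{e} = {h, b, a, g, f, d}
Write k for closure, c for complement:
  1. A     = {h, b, a}
  2. kA    = {h, b, a, g, f, d}
  3. cA    = {e, g, f, d}
  4. ckA   = {e}
  5. kckA  = {e, d}
  6. ckckA = {h, b, a, g, f}
applying k or c yields no new set

6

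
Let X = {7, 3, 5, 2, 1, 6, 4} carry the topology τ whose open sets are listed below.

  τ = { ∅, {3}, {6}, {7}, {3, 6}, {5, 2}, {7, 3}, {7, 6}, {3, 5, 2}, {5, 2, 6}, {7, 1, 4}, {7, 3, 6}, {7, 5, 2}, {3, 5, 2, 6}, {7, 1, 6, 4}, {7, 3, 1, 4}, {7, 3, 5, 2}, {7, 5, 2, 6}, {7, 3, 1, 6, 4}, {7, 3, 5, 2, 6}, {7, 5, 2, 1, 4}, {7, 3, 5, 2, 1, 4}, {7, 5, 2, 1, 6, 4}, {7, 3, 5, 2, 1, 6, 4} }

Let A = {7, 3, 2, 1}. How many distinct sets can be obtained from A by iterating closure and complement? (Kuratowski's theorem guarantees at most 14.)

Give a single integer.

cl via duality: int({5, 6, 4}) = {6}, so X∖{6} = {7, 3, 5, 2, 1, 4}
Write k for closure, c for complement:
  1. A     = {7, 3, 2, 1}
  2. kA    = {7, 3, 5, 2, 1, 4}
  3. cA    = {5, 6, 4}
  4. ckA   = {6}
  5. kcA   = {5, 2, 1, 6, 4}
  6. ckcA  = {7, 3}
  7. kckcA = {7, 3, 1, 4}
  8. ckckcA = {5, 2, 6}
applying k or c yields no new set

8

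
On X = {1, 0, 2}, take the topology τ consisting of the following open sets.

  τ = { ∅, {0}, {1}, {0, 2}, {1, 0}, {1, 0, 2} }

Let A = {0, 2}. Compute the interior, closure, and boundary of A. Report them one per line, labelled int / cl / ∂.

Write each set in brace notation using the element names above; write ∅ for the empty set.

U open, U⊆A: ∅, {0}, {0, 2}. int(A) = ⋃ = {0, 2}
X∖A={1}, int(X∖A)={1}, hence cl(A)={0, 2}
∂A: remove int from cl → ∅

int(A) = {0, 2}
cl(A)  = {0, 2}
∂A     = ∅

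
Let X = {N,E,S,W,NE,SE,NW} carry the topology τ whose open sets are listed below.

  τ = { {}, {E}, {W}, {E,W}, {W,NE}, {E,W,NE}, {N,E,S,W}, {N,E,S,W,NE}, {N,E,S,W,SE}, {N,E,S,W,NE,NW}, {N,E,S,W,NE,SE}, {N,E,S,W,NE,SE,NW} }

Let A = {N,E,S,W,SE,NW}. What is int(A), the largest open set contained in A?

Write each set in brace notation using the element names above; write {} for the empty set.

opens ⊆ A: {}, {E}, {W}, {E,W}, {N,E,S,W}, {N,E,S,W,SE}; union → int = {N,E,S,W,SE}

{N,E,S,W,SE}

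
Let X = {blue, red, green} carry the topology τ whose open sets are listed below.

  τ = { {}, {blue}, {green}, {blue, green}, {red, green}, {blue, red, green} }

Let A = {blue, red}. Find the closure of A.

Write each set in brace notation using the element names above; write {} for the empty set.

cl via duality: int({green}) = {green}, so X∖{green} = {blue, red}

{blue, red}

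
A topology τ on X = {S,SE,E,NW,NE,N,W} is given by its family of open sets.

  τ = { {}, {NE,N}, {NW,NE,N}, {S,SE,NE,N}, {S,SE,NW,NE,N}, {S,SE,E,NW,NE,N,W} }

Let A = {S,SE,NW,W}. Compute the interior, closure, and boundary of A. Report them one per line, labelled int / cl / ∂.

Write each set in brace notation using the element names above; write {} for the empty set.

int(A) = {}
cl(A)  = {S,SE,E,NW,W}
∂A     = {S,SE,E,NW,W}

U open, U⊆A: {}. int(A) = ⋃ = {}
X∖A={E,NE,N}, int(X∖A)={NE,N}, hence cl(A)={S,SE,E,NW,W}
∂A: remove int from cl → {S,SE,E,NW,W}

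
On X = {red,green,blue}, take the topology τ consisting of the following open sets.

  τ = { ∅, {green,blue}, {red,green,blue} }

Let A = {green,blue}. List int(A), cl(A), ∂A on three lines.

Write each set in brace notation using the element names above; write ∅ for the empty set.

int(A) = {green,blue}
cl(A)  = {red,green,blue}
∂A     = {red}

interior: largest open inside A is {green,blue} (from ∅, {green,blue})
cl via duality: int({red}) = ∅, so X∖∅ = {red,green,blue}
cl∖int = {red}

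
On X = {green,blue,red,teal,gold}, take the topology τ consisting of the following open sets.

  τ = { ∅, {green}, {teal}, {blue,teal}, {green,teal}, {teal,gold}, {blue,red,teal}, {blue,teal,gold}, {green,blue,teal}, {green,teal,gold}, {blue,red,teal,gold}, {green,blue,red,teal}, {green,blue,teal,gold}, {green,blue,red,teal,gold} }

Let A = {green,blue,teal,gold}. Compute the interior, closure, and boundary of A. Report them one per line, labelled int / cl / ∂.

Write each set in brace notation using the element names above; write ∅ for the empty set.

int(A) = {green,blue,teal,gold}
cl(A)  = {green,blue,red,teal,gold}
∂A     = {red}

interior: largest open inside A is {green,blue,teal,gold} (from ∅, {teal}, {green}, {blue,teal}, {green,teal}, {teal,gold}, {blue,teal,gold}, {green,blue,teal}, {green,teal,gold}, {green,blue,teal,gold})
cl via duality: int({red}) = ∅, so X∖∅ = {green,blue,red,teal,gold}
cl∖int = {red}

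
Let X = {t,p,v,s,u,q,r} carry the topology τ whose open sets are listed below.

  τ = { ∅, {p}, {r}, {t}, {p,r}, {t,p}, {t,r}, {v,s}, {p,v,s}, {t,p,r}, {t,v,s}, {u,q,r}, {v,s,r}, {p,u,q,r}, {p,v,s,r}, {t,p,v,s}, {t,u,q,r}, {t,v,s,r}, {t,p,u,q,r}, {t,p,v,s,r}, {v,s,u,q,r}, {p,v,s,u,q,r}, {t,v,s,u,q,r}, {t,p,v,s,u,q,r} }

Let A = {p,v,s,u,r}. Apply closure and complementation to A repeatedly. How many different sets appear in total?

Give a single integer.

6

closure: X∖int(X∖A) = X∖{t} = {p,v,s,u,q,r}
Let k=closure and c=complement:
  1. A     = {p,v,s,u,r}
  2. kA    = {p,v,s,u,q,r}
  3. cA    = {t,q}
  4. ckA   = {t}
  5. kcA   = {t,u,q}
  6. ckcA  = {p,v,s,r}
— saturated at 6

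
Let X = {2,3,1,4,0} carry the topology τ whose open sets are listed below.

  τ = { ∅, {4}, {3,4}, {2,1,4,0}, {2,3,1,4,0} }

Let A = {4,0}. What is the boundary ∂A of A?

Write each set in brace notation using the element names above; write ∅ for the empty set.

opens ⊆ A: ∅, {4}; union → int = {4}
complement {2,3,1}; its interior ∅; cl(A) = X∖∅ = {2,3,1,4,0}
boundary = {2,3,1,4,0} ∖ {4} = {2,3,1,0}

{2,3,1,0}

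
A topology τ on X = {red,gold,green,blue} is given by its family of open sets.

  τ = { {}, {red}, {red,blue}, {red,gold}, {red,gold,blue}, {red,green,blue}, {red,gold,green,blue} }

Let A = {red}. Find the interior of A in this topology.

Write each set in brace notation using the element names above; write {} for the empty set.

interior: largest open inside A is {red} (from {}, {red})

{red}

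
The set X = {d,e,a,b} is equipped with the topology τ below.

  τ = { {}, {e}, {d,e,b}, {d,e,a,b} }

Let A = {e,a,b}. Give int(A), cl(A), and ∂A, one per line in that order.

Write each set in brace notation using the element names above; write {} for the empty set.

U open, U⊆A: {}, {e}. int(A) = ⋃ = {e}
X∖A={d}, int(X∖A)={}, hence cl(A)={d,e,a,b}
∂A: remove int from cl → {d,a,b}

int(A) = {e}
cl(A)  = {d,e,a,b}
∂A     = {d,a,b}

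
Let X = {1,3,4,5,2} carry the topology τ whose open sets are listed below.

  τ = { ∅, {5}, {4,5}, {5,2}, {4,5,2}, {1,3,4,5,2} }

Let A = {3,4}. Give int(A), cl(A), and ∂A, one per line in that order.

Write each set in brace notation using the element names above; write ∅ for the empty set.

open subsets of A: ∅; so int(A) = ∅
closure: X∖int(X∖A) = X∖{5,2} = {1,3,4}
∂A = {1,3,4} minus ∅ = {1,3,4}

int(A) = ∅
cl(A)  = {1,3,4}
∂A     = {1,3,4}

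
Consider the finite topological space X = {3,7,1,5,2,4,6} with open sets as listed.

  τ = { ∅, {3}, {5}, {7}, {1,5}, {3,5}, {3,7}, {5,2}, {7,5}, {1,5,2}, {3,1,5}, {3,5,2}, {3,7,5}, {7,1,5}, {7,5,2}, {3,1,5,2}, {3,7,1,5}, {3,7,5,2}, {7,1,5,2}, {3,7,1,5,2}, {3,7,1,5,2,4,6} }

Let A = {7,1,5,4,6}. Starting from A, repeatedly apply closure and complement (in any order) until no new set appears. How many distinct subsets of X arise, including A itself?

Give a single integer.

cl via duality: int({3,2}) = {3}, so X∖{3} = {7,1,5,2,4,6}
Write k for closure, c for complement:
  1. A     = {7,1,5,4,6}
  2. kA    = {7,1,5,2,4,6}
  3. cA    = {3,2}
  4. ckA   = {3}
  5. kcA   = {3,2,4,6}
  6. kckA  = {3,4,6}
  7. ckcA  = {7,1,5}
  8. ckckA = {7,1,5,2}
applying k or c yields no new set

8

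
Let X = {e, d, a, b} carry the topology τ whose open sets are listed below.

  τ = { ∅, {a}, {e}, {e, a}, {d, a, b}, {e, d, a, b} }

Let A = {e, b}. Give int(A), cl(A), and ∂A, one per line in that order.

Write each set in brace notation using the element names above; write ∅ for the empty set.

int(A) = {e}
cl(A)  = {e, d, b}
∂A     = {d, b}

open subsets of A: ∅, {e}; so int(A) = {e}
closure: X∖int(X∖A) = X∖{a} = {e, d, b}
∂A = {e, d, b} minus {e} = {d, b}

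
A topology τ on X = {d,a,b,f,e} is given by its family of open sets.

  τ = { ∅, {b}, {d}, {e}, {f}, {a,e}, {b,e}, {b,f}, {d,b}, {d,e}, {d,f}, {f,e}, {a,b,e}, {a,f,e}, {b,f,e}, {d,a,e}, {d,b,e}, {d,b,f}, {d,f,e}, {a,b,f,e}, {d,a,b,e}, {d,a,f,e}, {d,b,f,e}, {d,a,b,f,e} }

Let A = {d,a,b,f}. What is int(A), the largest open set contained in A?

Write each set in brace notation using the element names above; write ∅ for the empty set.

U open, U⊆A: ∅, {f}, {b}, {d}, {b,f}, {d,b}, {d,f}, {d,b,f}. int(A) = ⋃ = {d,b,f}

{d,b,f}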